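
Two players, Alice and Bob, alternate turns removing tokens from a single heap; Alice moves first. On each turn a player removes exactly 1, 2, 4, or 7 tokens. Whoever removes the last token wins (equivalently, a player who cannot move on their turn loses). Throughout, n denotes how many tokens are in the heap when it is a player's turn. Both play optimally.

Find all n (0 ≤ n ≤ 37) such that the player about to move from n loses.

Use the standard recursion: the mover loses at a terminal position; elsewhere, the mover wins exactly when some move hands the opponent an L position.
n=0: no move → L
n=1: reaches L-position 0 → W
n=2: reaches L-position 0 → W
n=3: only reaches 2(W), 1(W), all W → L
n=4: reaches L-position 3 → W
n=5: reaches L-position 3 → W
n=6: only reaches 5(W), 4(W), 2(W), all W → L
n=7: reaches L-position 6 → W
n=8: reaches L-position 6 → W
n=9: only reaches 8(W), 7(W), 5(W), 2(W), all W → L
n=10: reaches L-position 9 → W
n=11: reaches L-position 9 → W
n=12: only reaches 11(W), 10(W), 8(W), 5(W), all W → L
n=13: reaches L-position 12 → W
n=14: reaches L-position 12 → W
n=15: only reaches 14(W), 13(W), 11(W), 8(W), all W → L
n=16: reaches L-position 15 → W
n=17: reaches L-position 15 → W
n=18: only reaches 17(W), 16(W), 14(W), 11(W), all W → L
n=19: reaches L-position 18 → W
n=20: reaches L-position 18 → W
n=21: only reaches 20(W), 19(W), 17(W), 14(W), all W → L
n=22: reaches L-position 21 → W
n=23: reaches L-position 21 → W
n=24: only reaches 23(W), 22(W), 20(W), 17(W), all W → L
n=25: reaches L-position 24 → W
n=26: reaches L-position 24 → W
n=27: only reaches 26(W), 25(W), 23(W), 20(W), all W → L
n=28: reaches L-position 27 → W
n=29: reaches L-position 27 → W
n=30: only reaches 29(W), 28(W), 26(W), 23(W), all W → L
n=31: reaches L-position 30 → W
n=32: reaches L-position 30 → W
n=33: only reaches 32(W), 31(W), 29(W), 26(W), all W → L
n=34: reaches L-position 33 → W
n=35: reaches L-position 33 → W
n=36: only reaches 35(W), 34(W), 32(W), 29(W), all W → L
n=37: reaches L-position 36 → W
Reading off the rows marked L gives the requested list; there are 13 such values of n.

0, 3, 6, 9, 12, 15, 18, 21, 24, 27, 30, 33, 36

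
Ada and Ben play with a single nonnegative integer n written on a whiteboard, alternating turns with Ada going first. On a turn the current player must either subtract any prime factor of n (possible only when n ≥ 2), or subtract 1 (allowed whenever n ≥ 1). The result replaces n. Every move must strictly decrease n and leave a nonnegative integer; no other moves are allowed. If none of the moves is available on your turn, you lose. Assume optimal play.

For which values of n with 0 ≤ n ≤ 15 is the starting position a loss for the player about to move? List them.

Compute win/loss labels from the base case upward. A position with no move is L. Any other position is W if it can reach an L in one move, else L.
n=0: no move → L
n=1: can move to 0, which is L ⇒ W
n=2: can move to 0, which is L ⇒ W
n=3: can move to 0, which is L ⇒ W
n=4: moves to 2(W), 3(W); every one is W ⇒ L
n=5: can move to 0, which is L ⇒ W
n=6: can move to 4, which is L ⇒ W
n=7: can move to 0, which is L ⇒ W
n=8: moves to 6(W), 7(W); every one is W ⇒ L
n=9: can move to 8, which is L ⇒ W
n=10: can move to 8, which is L ⇒ W
n=11: can move to 0, which is L ⇒ W
n=12: moves to 9(W), 10(W), 11(W); every one is W ⇒ L
n=13: can move to 0, which is L ⇒ W
n=14: can move to 12, which is L ⇒ W
n=15: can move to 12, which is L ⇒ W
The losing starting values of n are exactly the entries labelled L in this table (4 of them).

0, 4, 8, 12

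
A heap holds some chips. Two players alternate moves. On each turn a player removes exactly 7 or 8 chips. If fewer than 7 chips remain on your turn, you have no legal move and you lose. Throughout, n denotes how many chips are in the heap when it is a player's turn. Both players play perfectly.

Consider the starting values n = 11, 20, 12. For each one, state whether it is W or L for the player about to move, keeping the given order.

11: W, 20: L, 12: W

Classify positions by backward induction: terminal positions (no move available) are L. From any other position, the mover wins iff some move reaches an L.
n=0: no move → L
n=1: no move → L
n=2: no move → L
n=3: no move → L
n=4: no move → L
n=5: no move → L
n=6: no move → L
n=7: →0(L), so W
n=8: →1(L), so W
n=9: →2(L), so W
n=10: →3(L), so W
n=11: →4(L), so W
n=12: →5(L), so W
n=13: →6(L), so W
n=14: →6(L), so W
n=15: →8(W), 7(W) — all W, so L
n=16: →9(W), 8(W) — all W, so L
n=17: →10(W), 9(W) — all W, so L
n=18: →11(W), 10(W) — all W, so L
n=19: →12(W), 11(W) — all W, so L
n=20: →13(W), 12(W) — all W, so L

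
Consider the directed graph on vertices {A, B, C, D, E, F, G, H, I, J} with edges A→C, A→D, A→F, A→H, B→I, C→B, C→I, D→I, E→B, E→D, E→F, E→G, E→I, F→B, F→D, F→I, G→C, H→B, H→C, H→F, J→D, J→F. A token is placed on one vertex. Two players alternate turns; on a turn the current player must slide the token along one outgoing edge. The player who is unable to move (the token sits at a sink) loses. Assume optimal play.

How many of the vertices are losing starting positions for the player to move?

Classify positions by backward induction: terminal positions (no move available) are L. From any other position, the mover wins iff some move reaches an L.
Every edge goes from a vertex to one that appears earlier in the order I, B, D, F, C, J, G, E, H, A, so processing vertices in that order labels each vertex after all of its successors.
I: no outgoing edge → L
B: can move to I, which is L ⇒ W
D: can move to I, which is L ⇒ W
F: can move to I, which is L ⇒ W
C: can move to I, which is L ⇒ W
J: moves to F(W), D(W); every one is W ⇒ L
G: the only move is to C(W), a W ⇒ L
E: can move to G, which is L ⇒ W
H: moves to C(W), F(W), B(W); every one is W ⇒ L
A: can move to H, which is L ⇒ W
The L vertices are G, H, I, J; that is 4 in all.

4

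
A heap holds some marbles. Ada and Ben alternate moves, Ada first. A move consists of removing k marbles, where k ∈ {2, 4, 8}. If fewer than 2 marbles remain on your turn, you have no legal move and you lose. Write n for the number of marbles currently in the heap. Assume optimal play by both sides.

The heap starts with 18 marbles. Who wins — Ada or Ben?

Ben wins.

Compute win/loss labels from the base case upward. A position with no move is L. Any other position is W if it can reach an L in one move, else L.
n=0: no move → L
n=1: no move → L
n=2: W (go to 0, an L position)
n=3: W (go to 1, an L position)
n=4: W (go to 0, an L position)
n=5: W (go to 1, an L position)
n=6: L (options 4(W), 2(W) are all W)
n=7: L (options 5(W), 3(W) are all W)
n=8: W (go to 6, an L position)
n=9: W (go to 7, an L position)
n=10: W (go to 6, an L position)
n=11: W (go to 7, an L position)
n=12: L (options 10(W), 8(W), 4(W) are all W)
n=13: L (options 11(W), 9(W), 5(W) are all W)
n=14: W (go to 12, an L position)
n=15: W (go to 13, an L position)
n=16: W (go to 12, an L position)
n=17: W (go to 13, an L position)
n=18: L (options 16(W), 14(W), 10(W) are all W)
Every move from 18 reaches a W position, so the mover loses.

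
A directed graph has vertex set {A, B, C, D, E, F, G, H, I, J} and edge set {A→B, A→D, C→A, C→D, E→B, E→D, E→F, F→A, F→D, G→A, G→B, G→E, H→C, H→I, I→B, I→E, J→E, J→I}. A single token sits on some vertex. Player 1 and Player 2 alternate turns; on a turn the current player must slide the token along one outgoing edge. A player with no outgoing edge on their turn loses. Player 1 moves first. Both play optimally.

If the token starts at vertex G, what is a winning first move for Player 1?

Work bottom-up. With no move the player to move loses. Otherwise the position is W if at least one move leads to an L position for the opponent, and L if every move leads to a W.
Every edge goes from a vertex to one that appears earlier in the order D, B, A, C, F, E, I, J, H, G, so processing vertices in that order labels each vertex after all of its successors.
D: no outgoing edge → L
B: no outgoing edge → L
A: reaches L-position B → W
C: reaches L-position D → W
F: reaches L-position D → W
E: reaches L-position B → W
I: reaches L-position B → W
J: only reaches I(W), E(W), all W → L
H: only reaches I(W), C(W), all W → L
G: reaches L-position B → W
From G, the L positions reachable in one move are: B.

Move to B.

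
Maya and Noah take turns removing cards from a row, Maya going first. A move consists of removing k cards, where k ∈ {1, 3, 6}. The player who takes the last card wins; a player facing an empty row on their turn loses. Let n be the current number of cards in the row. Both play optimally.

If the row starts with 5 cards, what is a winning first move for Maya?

Remove 1, leaving 4.

Compute win/loss labels from the base case upward. A position with no move is L. Any other position is W if it can reach an L in one move, else L.
n=0: no move → L
n=1: →0(L), so W
n=2: →1(W) only, which is W, so L
n=3: →2(L), so W
n=4: →3(W), 1(W) — all W, so L
n=5: →4(L), so W
From 5, the L positions reachable in one move are: 4, 2. Any move reaching one of these is winning.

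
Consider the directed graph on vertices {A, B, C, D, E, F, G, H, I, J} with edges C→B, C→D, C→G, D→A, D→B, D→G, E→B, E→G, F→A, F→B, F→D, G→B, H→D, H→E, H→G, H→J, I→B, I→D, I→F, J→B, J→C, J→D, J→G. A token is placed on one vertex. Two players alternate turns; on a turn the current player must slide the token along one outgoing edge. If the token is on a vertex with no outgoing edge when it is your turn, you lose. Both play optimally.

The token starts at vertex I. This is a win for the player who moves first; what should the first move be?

Label each position W (a win for the player to move) or L (a loss). A position with no legal move is L; any other position is W exactly when some move reaches an L, and L when every move reaches a W.
Every edge goes from a vertex to one that appears earlier in the order B, A, G, D, F, C, J, I, E, H, so processing vertices in that order labels each vertex after all of its successors.
B: no outgoing edge → L
A: no outgoing edge → L
G: can move to B, which is L ⇒ W
D: can move to A, which is L ⇒ W
F: can move to A, which is L ⇒ W
C: can move to B, which is L ⇒ W
J: can move to B, which is L ⇒ W
I: can move to B, which is L ⇒ W
E: can move to B, which is L ⇒ W
H: moves to E(W), J(W), D(W), G(W); every one is W ⇒ L
From I, the L positions reachable in one move are: B.

Move to B.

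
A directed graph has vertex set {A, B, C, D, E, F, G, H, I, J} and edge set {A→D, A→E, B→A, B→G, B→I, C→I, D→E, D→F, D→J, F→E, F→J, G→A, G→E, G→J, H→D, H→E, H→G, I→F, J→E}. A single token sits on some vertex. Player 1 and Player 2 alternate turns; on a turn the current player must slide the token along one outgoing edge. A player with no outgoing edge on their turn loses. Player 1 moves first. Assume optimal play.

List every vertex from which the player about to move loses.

E, I

Positions with no move are L. A position that does have a move is losing for the player to move precisely when every available move leads to a winning position for the opponent. Fill in the labels:
Every edge goes from a vertex to one that appears earlier in the order E, J, F, D, I, A, G, C, H, B, so processing vertices in that order labels each vertex after all of its successors.
E: no outgoing edge → L
J: →E(L), so W
F: →E(L), so W
D: →E(L), so W
I: →F(W) only, which is W, so L
A: →E(L), so W
G: →E(L), so W
C: →I(L), so W
H: →E(L), so W
B: →I(L), so W
The losing starting vertices are exactly the entries labelled L in this table (2 of them).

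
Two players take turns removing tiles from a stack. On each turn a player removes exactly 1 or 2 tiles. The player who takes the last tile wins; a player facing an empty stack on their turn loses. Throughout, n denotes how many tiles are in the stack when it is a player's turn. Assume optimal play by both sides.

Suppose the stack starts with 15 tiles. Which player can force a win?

The second player wins.

Label each position W (a win for the player to move) or L (a loss). A position with no legal move is L; any other position is W exactly when some move reaches an L, and L when every move reaches a W.
n=0: no move → L
n=1: W (go to 0, an L position)
n=2: W (go to 0, an L position)
n=3: L (options 2(W), 1(W) are all W)
n=4: W (go to 3, an L position)
n=5: W (go to 3, an L position)
n=6: L (options 5(W), 4(W) are all W)
n=7: W (go to 6, an L position)
n=8: W (go to 6, an L position)
n=9: L (options 8(W), 7(W) are all W)
n=10: W (go to 9, an L position)
n=11: W (go to 9, an L position)
n=12: L (options 11(W), 10(W) are all W)
n=13: W (go to 12, an L position)
n=14: W (go to 12, an L position)
n=15: L (options 14(W), 13(W) are all W)
The starting position 15 is L: whatever the player to move does, the opponent receives a W position.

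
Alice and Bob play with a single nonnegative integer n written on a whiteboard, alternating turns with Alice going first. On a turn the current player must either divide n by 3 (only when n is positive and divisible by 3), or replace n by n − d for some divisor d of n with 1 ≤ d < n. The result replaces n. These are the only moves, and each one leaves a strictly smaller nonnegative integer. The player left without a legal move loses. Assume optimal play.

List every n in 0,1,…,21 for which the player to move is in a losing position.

0, 1, 4, 7, 9, 11, 13, 15, 17, 19

Build the W/L table. Terminal = L. A non-terminal position is W if it has a move to some L; otherwise it is L.
n=0: no move → L
n=1: no move → L
n=2: W (go to 1, an L position)
n=3: W (go to 1, an L position)
n=4: L (options 2(W), 3(W) are all W)
n=5: W (go to 4, an L position)
n=6: W (go to 4, an L position)
n=7: L (sole option 6(W) is W)
n=8: W (go to 4, an L position)
n=9: L (options 3(W), 6(W), 8(W) are all W)
n=10: W (go to 9, an L position)
n=11: L (sole option 10(W) is W)
n=12: W (go to 4, an L position)
n=13: L (sole option 12(W) is W)
n=14: W (go to 7, an L position)
n=15: L (options 5(W), 10(W), 12(W), 14(W) are all W)
n=16: W (go to 15, an L position)
n=17: L (sole option 16(W) is W)
n=18: W (go to 9, an L position)
n=19: L (sole option 18(W) is W)
n=20: W (go to 15, an L position)
n=21: W (go to 7, an L position)
Reading off the rows marked L gives the requested list; there are 10 such values of n.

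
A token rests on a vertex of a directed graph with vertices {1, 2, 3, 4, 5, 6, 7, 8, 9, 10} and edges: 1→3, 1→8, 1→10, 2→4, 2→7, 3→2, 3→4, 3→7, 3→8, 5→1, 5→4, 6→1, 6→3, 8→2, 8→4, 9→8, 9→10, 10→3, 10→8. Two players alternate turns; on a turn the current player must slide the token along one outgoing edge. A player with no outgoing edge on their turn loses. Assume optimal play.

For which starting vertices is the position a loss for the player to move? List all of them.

4, 6, 7, 10

Classify positions by backward induction: terminal positions (no move available) are L. From any other position, the mover wins iff some move reaches an L.
Every edge goes from a vertex to one that appears earlier in the order 7, 4, 2, 8, 3, 10, 9, 1, 6, 5, so processing vertices in that order labels each vertex after all of its successors.
7: no outgoing edge → L
4: no outgoing edge → L
2: can move to 4, which is L ⇒ W
8: can move to 4, which is L ⇒ W
3: can move to 4, which is L ⇒ W
10: moves to 3(W), 8(W); every one is W ⇒ L
9: can move to 10, which is L ⇒ W
1: can move to 10, which is L ⇒ W
6: moves to 1(W), 3(W); every one is W ⇒ L
5: can move to 4, which is L ⇒ W
Reading off the rows marked L gives the requested list; there are 4 such vertices.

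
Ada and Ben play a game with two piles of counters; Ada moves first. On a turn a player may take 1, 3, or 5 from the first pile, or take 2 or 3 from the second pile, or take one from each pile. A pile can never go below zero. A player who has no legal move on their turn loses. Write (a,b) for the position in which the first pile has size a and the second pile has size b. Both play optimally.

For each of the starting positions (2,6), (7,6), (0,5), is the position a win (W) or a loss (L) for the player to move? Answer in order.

Classify positions by backward induction: terminal positions (no move available) are L. From any other position, the mover wins iff some move reaches an L.
No move ever increases a pile, so every position that can arise here has a ≤ 7 and b ≤ 6; it is enough to label the cells with 0 ≤ a ≤ 7 and 0 ≤ b ≤ 6.
Every move lowers a or b (never raises either), so fill the grid row by row in increasing a, and left to right within a row: each cell's successors are then already labelled.
      b=0  b=1  b=2  b=3  b=4  b=5  b=6
a=0:    L    L    W    W    W    L    L
a=1:    W    W    W    L    L    W    W
a=2:    L    L    W    W    W    W    L
a=3:    W    W    W    L    L    W    W
a=4:    L    L    W    W    W    W    L
a=5:    W    W    W    L    L    W    W
a=6:    L    L    W    W    W    W    L
a=7:    W    W    W    L    L    W    W
Cells with no legal move (terminal, hence L): (0,0), (0,1).
The remaining L cells, each justified by listing all of its moves:
(0,5): →(0,3)(W), (0,2)(W) — all W, so L
(0,6): →(0,4)(W), (0,3)(W) — all W, so L
(1,3): →(0,3)(W), (1,1)(W), (1,0)(W), (0,2)(W) — all W, so L
(1,4): →(0,4)(W), (1,2)(W), (1,1)(W), (0,3)(W) — all W, so L
(2,0): →(1,0)(W) only, which is W, so L
(2,1): →(1,1)(W), (1,0)(W) — all W, so L
(2,6): →(1,6)(W), (2,4)(W), (2,3)(W), (1,5)(W) — all W, so L
(3,3): →(2,3)(W), (0,3)(W), (3,1)(W), (3,0)(W), (2,2)(W) — all W, so L
(3,4): →(2,4)(W), (0,4)(W), (3,2)(W), (3,1)(W), (2,3)(W) — all W, so L
(4,0): →(3,0)(W), (1,0)(W) — all W, so L
(4,1): →(3,1)(W), (1,1)(W), (3,0)(W) — all W, so L
(4,6): →(3,6)(W), (1,6)(W), (4,4)(W), (4,3)(W), (3,5)(W) — all W, so L
(5,3): →(4,3)(W), (2,3)(W), (0,3)(W), (5,1)(W), (5,0)(W), (4,2)(W) — all W, so L
(5,4): →(4,4)(W), (2,4)(W), (0,4)(W), (5,2)(W), (5,1)(W), (4,3)(W) — all W, so L
(6,0): →(5,0)(W), (3,0)(W), (1,0)(W) — all W, so L
(6,1): →(5,1)(W), (3,1)(W), (1,1)(W), (5,0)(W) — all W, so L
(6,6): →(5,6)(W), (3,6)(W), (1,6)(W), (6,4)(W), (6,3)(W), (5,5)(W) — all W, so L
(7,3): →(6,3)(W), (4,3)(W), (2,3)(W), (7,1)(W), (7,0)(W), (6,2)(W) — all W, so L
(7,4): →(6,4)(W), (4,4)(W), (2,4)(W), (7,2)(W), (7,1)(W), (6,3)(W) — all W, so L
Every other cell has at least one move into one of the L cells above, so it is W.
(2,6): one of the L cells justified above, so L
(7,6): the move to (6,6) reaches an L cell, so W
(0,5): one of the L cells justified above, so L

(2,6): L, (7,6): W, (0,5): L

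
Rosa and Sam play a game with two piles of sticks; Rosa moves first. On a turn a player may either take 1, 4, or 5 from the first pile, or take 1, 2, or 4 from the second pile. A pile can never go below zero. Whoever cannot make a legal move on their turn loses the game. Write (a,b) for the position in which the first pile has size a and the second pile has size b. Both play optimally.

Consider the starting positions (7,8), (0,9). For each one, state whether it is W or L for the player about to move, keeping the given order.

(7,8): W, (0,9): L

Build the W/L table. Terminal = L. A non-terminal position is W if it has a move to some L; otherwise it is L.
No move ever increases a pile, so every position that can arise here has a ≤ 7 and b ≤ 9; it is enough to label the cells with 0 ≤ a ≤ 7 and 0 ≤ b ≤ 9.
Every move lowers a or b (never raises either), so fill the grid row by row in increasing a, and left to right within a row: each cell's successors are then already labelled.
      b=0  b=1  b=2  b=3  b=4  b=5  b=6  b=7  b=8  b=9
a=0:    L    W    W    L    W    W    L    W    W    L
a=1:    W    L    W    W    L    W    W    L    W    W
a=2:    L    W    W    L    W    W    L    W    W    L
a=3:    W    L    W    W    L    W    W    L    W    W
a=4:    W    W    L    W    W    L    W    W    L    W
a=5:    W    W    W    W    W    W    W    W    W    W
a=6:    W    W    L    W    W    L    W    W    L    W
a=7:    W    W    W    W    W    W    W    W    W    W
Cells with no legal move (terminal, hence L): (0,0).
The remaining L cells, each justified by listing all of its moves:
(0,3): L (options (0,2)(W), (0,1)(W) are all W)
(0,6): L (options (0,5)(W), (0,4)(W), (0,2)(W) are all W)
(0,9): L (options (0,8)(W), (0,7)(W), (0,5)(W) are all W)
(1,1): L (options (0,1)(W), (1,0)(W) are all W)
(1,4): L (options (0,4)(W), (1,3)(W), (1,2)(W), (1,0)(W) are all W)
(1,7): L (options (0,7)(W), (1,6)(W), (1,5)(W), (1,3)(W) are all W)
(2,0): L (sole option (1,0)(W) is W)
(2,3): L (options (1,3)(W), (2,2)(W), (2,1)(W) are all W)
(2,6): L (options (1,6)(W), (2,5)(W), (2,4)(W), (2,2)(W) are all W)
(2,9): L (options (1,9)(W), (2,8)(W), (2,7)(W), (2,5)(W) are all W)
(3,1): L (options (2,1)(W), (3,0)(W) are all W)
(3,4): L (options (2,4)(W), (3,3)(W), (3,2)(W), (3,0)(W) are all W)
(3,7): L (options (2,7)(W), (3,6)(W), (3,5)(W), (3,3)(W) are all W)
(4,2): L (options (3,2)(W), (0,2)(W), (4,1)(W), (4,0)(W) are all W)
(4,5): L (options (3,5)(W), (0,5)(W), (4,4)(W), (4,3)(W), (4,1)(W) are all W)
(4,8): L (options (3,8)(W), (0,8)(W), (4,7)(W), (4,6)(W), (4,4)(W) are all W)
(6,2): L (options (5,2)(W), (2,2)(W), (1,2)(W), (6,1)(W), (6,0)(W) are all W)
(6,5): L (options (5,5)(W), (2,5)(W), (1,5)(W), (6,4)(W), (6,3)(W), (6,1)(W) are all W)
(6,8): L (options (5,8)(W), (2,8)(W), (1,8)(W), (6,7)(W), (6,6)(W), (6,4)(W) are all W)
Every other cell has at least one move into one of the L cells above, so it is W.
(7,8): the move to (6,8) reaches an L cell, so W
(0,9): one of the L cells justified above, so L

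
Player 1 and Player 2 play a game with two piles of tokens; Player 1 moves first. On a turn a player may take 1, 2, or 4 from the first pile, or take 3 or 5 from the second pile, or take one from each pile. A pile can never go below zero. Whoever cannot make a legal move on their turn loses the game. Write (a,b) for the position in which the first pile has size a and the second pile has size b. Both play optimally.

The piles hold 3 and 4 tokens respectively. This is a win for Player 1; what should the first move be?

Build the W/L table. Terminal = L. A non-terminal position is W if it has a move to some L; otherwise it is L.
No move ever increases a pile, so every position that can arise here has a ≤ 3 and b ≤ 4; it is enough to label the cells with 0 ≤ a ≤ 3 and 0 ≤ b ≤ 4.
Every move lowers a or b (never raises either), so fill the grid row by row in increasing a, and left to right within a row: each cell's successors are then already labelled.
      b=0  b=1  b=2  b=3  b=4
a=0:    L    L    L    W    W
a=1:    W    W    W    W    L
a=2:    W    W    W    L    W
a=3:    L    L    L    W    W
Cells with no legal move (terminal, hence L): (0,0), (0,1), (0,2).
The remaining L cells, each justified by listing all of its moves:
(1,4): moves to (0,4)(W), (1,1)(W), (0,3)(W); every one is W ⇒ L
(2,3): moves to (1,3)(W), (0,3)(W), (2,0)(W), (1,2)(W); every one is W ⇒ L
(3,0): moves to (2,0)(W), (1,0)(W); every one is W ⇒ L
(3,1): moves to (2,1)(W), (1,1)(W), (2,0)(W); every one is W ⇒ L
(3,2): moves to (2,2)(W), (1,2)(W), (2,1)(W); every one is W ⇒ L
Every other cell has at least one move into one of the L cells above, so it is W.
From (3,4), the L positions reachable in one move are: (1,4), (3,1), (2,3). Any move reaching one of these is winning.

Move to (1,4).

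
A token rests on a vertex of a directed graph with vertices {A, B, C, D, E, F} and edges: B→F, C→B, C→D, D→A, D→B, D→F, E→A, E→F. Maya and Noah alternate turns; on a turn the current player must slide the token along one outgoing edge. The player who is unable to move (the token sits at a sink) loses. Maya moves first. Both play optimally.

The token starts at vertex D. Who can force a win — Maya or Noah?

Positions with no move are L. A position that does have a move is losing for the player to move precisely when every available move leads to a winning position for the opponent. Fill in the labels:
Every edge goes from a vertex to one that appears earlier in the order A, F, B, D, C, E, so processing vertices in that order labels each vertex after all of its successors.
A: no outgoing edge → L
F: no outgoing edge → L
B: reaches L-position F → W
D: reaches L-position F → W
C: only reaches D(W), B(W), all W → L
E: reaches L-position F → W
From D Maya can move to F, reaching an L position.

Maya wins.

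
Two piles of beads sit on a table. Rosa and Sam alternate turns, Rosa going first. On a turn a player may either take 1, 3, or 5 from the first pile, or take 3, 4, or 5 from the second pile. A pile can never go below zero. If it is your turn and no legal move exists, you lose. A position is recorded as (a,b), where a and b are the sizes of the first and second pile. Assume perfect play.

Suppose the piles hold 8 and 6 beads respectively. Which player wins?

Use the standard recursion: the mover loses at a terminal position; elsewhere, the mover wins exactly when some move hands the opponent an L position.
No move ever increases a pile, so every position that can arise here has a ≤ 8 and b ≤ 6; it is enough to label the cells with 0 ≤ a ≤ 8 and 0 ≤ b ≤ 6.
Every move lowers a or b (never raises either), so fill the grid row by row in increasing a, and left to right within a row: each cell's successors are then already labelled.
      b=0  b=1  b=2  b=3  b=4  b=5  b=6
a=0:    L    L    L    W    W    W    W
a=1:    W    W    W    L    L    L    W
a=2:    L    L    L    W    W    W    W
a=3:    W    W    W    L    L    L    W
a=4:    L    L    L    W    W    W    W
a=5:    W    W    W    L    L    L    W
a=6:    L    L    L    W    W    W    W
a=7:    W    W    W    L    L    L    W
a=8:    L    L    L    W    W    W    W
Cells with no legal move (terminal, hence L): (0,0), (0,1), (0,2).
The remaining L cells, each justified by listing all of its moves:
(1,3): only reaches (0,3)(W), (1,0)(W), all W → L
(1,4): only reaches (0,4)(W), (1,1)(W), (1,0)(W), all W → L
(1,5): only reaches (0,5)(W), (1,2)(W), (1,1)(W), (1,0)(W), all W → L
(2,0): only reaches (1,0)(W), which is W → L
(2,1): only reaches (1,1)(W), which is W → L
(2,2): only reaches (1,2)(W), which is W → L
(3,3): only reaches (2,3)(W), (0,3)(W), (3,0)(W), all W → L
(3,4): only reaches (2,4)(W), (0,4)(W), (3,1)(W), (3,0)(W), all W → L
(3,5): only reaches (2,5)(W), (0,5)(W), (3,2)(W), (3,1)(W), (3,0)(W), all W → L
(4,0): only reaches (3,0)(W), (1,0)(W), all W → L
(4,1): only reaches (3,1)(W), (1,1)(W), all W → L
(4,2): only reaches (3,2)(W), (1,2)(W), all W → L
(5,3): only reaches (4,3)(W), (2,3)(W), (0,3)(W), (5,0)(W), all W → L
(5,4): only reaches (4,4)(W), (2,4)(W), (0,4)(W), (5,1)(W), (5,0)(W), all W → L
(5,5): only reaches (4,5)(W), (2,5)(W), (0,5)(W), (5,2)(W), (5,1)(W), (5,0)(W), all W → L
(6,0): only reaches (5,0)(W), (3,0)(W), (1,0)(W), all W → L
(6,1): only reaches (5,1)(W), (3,1)(W), (1,1)(W), all W → L
(6,2): only reaches (5,2)(W), (3,2)(W), (1,2)(W), all W → L
(7,3): only reaches (6,3)(W), (4,3)(W), (2,3)(W), (7,0)(W), all W → L
(7,4): only reaches (6,4)(W), (4,4)(W), (2,4)(W), (7,1)(W), (7,0)(W), all W → L
(7,5): only reaches (6,5)(W), (4,5)(W), (2,5)(W), (7,2)(W), (7,1)(W), (7,0)(W), all W → L
(8,0): only reaches (7,0)(W), (5,0)(W), (3,0)(W), all W → L
(8,1): only reaches (7,1)(W), (5,1)(W), (3,1)(W), all W → L
(8,2): only reaches (7,2)(W), (5,2)(W), (3,2)(W), all W → L
Every other cell has at least one move into one of the L cells above, so it is W.
From (8,6) Rosa can move to (8,2), reaching an L position.

Rosa wins.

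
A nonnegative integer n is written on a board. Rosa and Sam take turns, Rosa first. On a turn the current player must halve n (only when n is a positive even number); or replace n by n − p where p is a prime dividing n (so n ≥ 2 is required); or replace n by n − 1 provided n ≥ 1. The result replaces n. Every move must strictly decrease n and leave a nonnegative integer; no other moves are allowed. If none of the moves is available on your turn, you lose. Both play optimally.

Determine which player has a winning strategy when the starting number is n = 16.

Compute win/loss labels from the base case upward. A position with no move is L. Any other position is W if it can reach an L in one move, else L.
n=0: no move → L
n=1: reaches L-position 0 → W
n=2: reaches L-position 0 → W
n=3: reaches L-position 0 → W
n=4: only reaches 2(W), 3(W), all W → L
n=5: reaches L-position 0 → W
n=6: reaches L-position 4 → W
n=7: reaches L-position 0 → W
n=8: reaches L-position 4 → W
n=9: only reaches 6(W), 8(W), all W → L
n=10: reaches L-position 9 → W
n=11: reaches L-position 0 → W
n=12: reaches L-position 9 → W
n=13: reaches L-position 0 → W
n=14: only reaches 7(W), 12(W), 13(W), all W → L
n=15: reaches L-position 14 → W
n=16: reaches L-position 14 → W
The starting position 16 is W: Rosa should move to 14, handing over an L position.

Rosa wins.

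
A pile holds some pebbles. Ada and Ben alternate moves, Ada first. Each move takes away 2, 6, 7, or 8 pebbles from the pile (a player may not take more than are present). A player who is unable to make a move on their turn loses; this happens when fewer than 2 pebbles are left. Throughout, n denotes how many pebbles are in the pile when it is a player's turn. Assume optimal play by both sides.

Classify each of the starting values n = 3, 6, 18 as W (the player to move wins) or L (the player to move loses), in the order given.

3: W, 6: W, 18: L

Use the standard recursion: the mover loses at a terminal position; elsewhere, the mover wins exactly when some move hands the opponent an L position.
n=0: no move → L
n=1: no move → L
n=2: →0(L), so W
n=3: →1(L), so W
n=4: →2(W) only, which is W, so L
n=5: →3(W) only, which is W, so L
n=6: →4(L), so W
n=7: →5(L), so W
n=8: →1(L), so W
n=9: →1(L), so W
n=10: →4(L), so W
n=11: →5(L), so W
n=12: →5(L), so W
n=13: →5(L), so W
n=14: →12(W), 8(W), 7(W), 6(W) — all W, so L
n=15: →13(W), 9(W), 8(W), 7(W) — all W, so L
n=16: →14(L), so W
n=17: →15(L), so W
n=18: →16(W), 12(W), 11(W), 10(W) — all W, so L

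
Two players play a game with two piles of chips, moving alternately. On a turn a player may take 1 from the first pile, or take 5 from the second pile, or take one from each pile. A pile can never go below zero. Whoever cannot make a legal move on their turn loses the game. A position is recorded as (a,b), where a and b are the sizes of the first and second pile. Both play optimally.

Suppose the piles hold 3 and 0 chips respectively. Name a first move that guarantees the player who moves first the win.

Move to (2,0).

Label each position W (a win for the player to move) or L (a loss). A position with no legal move is L; any other position is W exactly when some move reaches an L, and L when every move reaches a W.
No move ever increases a pile, so every position that can arise here has a ≤ 3 and b ≤ 0; it is enough to label the cells with 0 ≤ a ≤ 3 and 0 ≤ b ≤ 0.
Every move lowers a or b (never raises either), so fill the grid row by row in increasing a, and left to right within a row: each cell's successors are then already labelled.
      b=0
a=0:    L
a=1:    W
a=2:    L
a=3:    W
Cells with no legal move (terminal, hence L): (0,0).
The remaining L cells, each justified by listing all of its moves:
(2,0): the only move is to (1,0)(W), a W ⇒ L
Every other cell has at least one move into one of the L cells above, so it is W.
From (3,0), the L positions reachable in one move are: (2,0).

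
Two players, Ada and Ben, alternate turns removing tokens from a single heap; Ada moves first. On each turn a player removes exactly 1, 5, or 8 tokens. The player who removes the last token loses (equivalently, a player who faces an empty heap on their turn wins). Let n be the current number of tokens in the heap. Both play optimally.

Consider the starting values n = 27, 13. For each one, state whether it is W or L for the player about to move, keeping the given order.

27: L, 13: W

Use the standard recursion: the mover wins at a terminal position; elsewhere, the mover wins exactly when some move hands the opponent an L position.
n=0: no move; the opponent has just taken the last token and therefore loses → W
n=1: the only move is to 0(W), a W ⇒ L
n=2: can move to 1, which is L ⇒ W
n=3: the only move is to 2(W), a W ⇒ L
n=4: can move to 3, which is L ⇒ W
n=5: moves to 4(W), 0(W); every one is W ⇒ L
n=6: can move to 5, which is L ⇒ W
n=7: moves to 6(W), 2(W); every one is W ⇒ L
n=8: can move to 7, which is L ⇒ W
n=9: can move to 1, which is L ⇒ W
n=10: can move to 5, which is L ⇒ W
n=11: can move to 3, which is L ⇒ W
n=12: can move to 7, which is L ⇒ W
n=13: can move to 5, which is L ⇒ W
n=14: moves to 13(W), 9(W), 6(W); every one is W ⇒ L
n=15: can move to 14, which is L ⇒ W
n=16: moves to 15(W), 11(W), 8(W); every one is W ⇒ L
n=17: can move to 16, which is L ⇒ W
n=18: moves to 17(W), 13(W), 10(W); every one is W ⇒ L
n=19: can move to 18, which is L ⇒ W
n=20: moves to 19(W), 15(W), 12(W); every one is W ⇒ L
n=21: can move to 20, which is L ⇒ W
n=22: can move to 14, which is L ⇒ W
n=23: can move to 18, which is L ⇒ W
n=24: can move to 16, which is L ⇒ W
n=25: can move to 20, which is L ⇒ W
n=26: can move to 18, which is L ⇒ W
n=27: moves to 26(W), 22(W), 19(W); every one is W ⇒ L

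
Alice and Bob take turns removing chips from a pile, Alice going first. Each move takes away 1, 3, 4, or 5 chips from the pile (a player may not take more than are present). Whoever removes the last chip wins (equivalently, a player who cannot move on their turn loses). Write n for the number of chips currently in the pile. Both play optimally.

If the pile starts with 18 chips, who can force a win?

Label each position W (a win for the player to move) or L (a loss). A position with no legal move is L; any other position is W exactly when some move reaches an L, and L when every move reaches a W.
n=0: no move → L
n=1: reaches L-position 0 → W
n=2: only reaches 1(W), which is W → L
n=3: reaches L-position 2 → W
n=4: reaches L-position 0 → W
n=5: reaches L-position 2 → W
n=6: reaches L-position 2 → W
n=7: reaches L-position 2 → W
n=8: only reaches 7(W), 5(W), 4(W), 3(W), all W → L
n=9: reaches L-position 8 → W
n=10: only reaches 9(W), 7(W), 6(W), 5(W), all W → L
n=11: reaches L-position 10 → W
n=12: reaches L-position 8 → W
n=13: reaches L-position 10 → W
n=14: reaches L-position 10 → W
n=15: reaches L-position 10 → W
n=16: only reaches 15(W), 13(W), 12(W), 11(W), all W → L
n=17: reaches L-position 16 → W
n=18: only reaches 17(W), 15(W), 14(W), 13(W), all W → L
Every move from 18 reaches a W position, so the mover loses.

Bob wins.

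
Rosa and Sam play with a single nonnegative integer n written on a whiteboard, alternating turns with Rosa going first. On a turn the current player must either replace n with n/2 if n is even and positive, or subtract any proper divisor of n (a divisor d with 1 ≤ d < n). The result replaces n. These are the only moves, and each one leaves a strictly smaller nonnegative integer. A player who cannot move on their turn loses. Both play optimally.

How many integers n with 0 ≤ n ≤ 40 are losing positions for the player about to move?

Label each position W (a win for the player to move) or L (a loss). A position with no legal move is L; any other position is W exactly when some move reaches an L, and L when every move reaches a W.
n=0: no move → L
n=1: no move → L
n=2: →1(L), so W
n=3: →2(W) only, which is W, so L
n=4: →3(L), so W
n=5: →4(W) only, which is W, so L
n=6: →3(L), so W
n=7: →6(W) only, which is W, so L
n=8: →7(L), so W
n=9: →6(W), 8(W) — all W, so L
n=10: →5(L), so W
n=11: →10(W) only, which is W, so L
n=12: →9(L), so W
n=13: →12(W) only, which is W, so L
n=14: →7(L), so W
n=15: →10(W), 12(W), 14(W) — all W, so L
n=16: →15(L), so W
n=17: →16(W) only, which is W, so L
n=18: →9(L), so W
n=19: →18(W) only, which is W, so L
n=20: →15(L), so W
n=21: →14(W), 18(W), 20(W) — all W, so L
n=22: →11(L), so W
n=23: →22(W) only, which is W, so L
n=24: →21(L), so W
n=25: →20(W), 24(W) — all W, so L
n=26: →13(L), so W
n=27: →18(W), 24(W), 26(W) — all W, so L
n=28: →21(L), so W
n=29: →28(W) only, which is W, so L
n=30: →15(L), so W
n=31: →30(W) only, which is W, so L
n=32: →31(L), so W
n=33: →22(W), 30(W), 32(W) — all W, so L
n=34: →17(L), so W
n=35: →28(W), 30(W), 34(W) — all W, so L
n=36: →27(L), so W
n=37: →36(W) only, which is W, so L
n=38: →19(L), so W
n=39: →26(W), 36(W), 38(W) — all W, so L
n=40: →35(L), so W
L entries with 0 ≤ n ≤ 40: n = 0, 1, 3, 5, 7, 9, 11, 13, 15, 17, 19, 21, 23, 25, 27, 29, 31, 33, 35, 37, 39; that makes 21.

21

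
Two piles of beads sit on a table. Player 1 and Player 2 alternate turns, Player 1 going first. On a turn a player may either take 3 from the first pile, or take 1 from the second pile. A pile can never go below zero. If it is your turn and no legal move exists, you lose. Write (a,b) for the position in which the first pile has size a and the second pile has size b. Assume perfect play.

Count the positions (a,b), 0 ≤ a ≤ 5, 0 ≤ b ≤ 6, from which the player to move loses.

Positions with no move are L. A position that does have a move is losing for the player to move precisely when every available move leads to a winning position for the opponent. Fill in the labels:
Every move lowers a or b (never raises either), so fill the grid row by row in increasing a, and left to right within a row: each cell's successors are then already labelled.
      b=0  b=1  b=2  b=3  b=4  b=5  b=6
a=0:    L    W    L    W    L    W    L
a=1:    L    W    L    W    L    W    L
a=2:    L    W    L    W    L    W    L
a=3:    W    L    W    L    W    L    W
a=4:    W    L    W    L    W    L    W
a=5:    W    L    W    L    W    L    W
Cells with no legal move (terminal, hence L): (0,0), (1,0), (2,0).
The remaining L cells, each justified by listing all of its moves:
(0,2): →(0,1)(W) only, which is W, so L
(0,4): →(0,3)(W) only, which is W, so L
(0,6): →(0,5)(W) only, which is W, so L
(1,2): →(1,1)(W) only, which is W, so L
(1,4): →(1,3)(W) only, which is W, so L
(1,6): →(1,5)(W) only, which is W, so L
(2,2): →(2,1)(W) only, which is W, so L
(2,4): →(2,3)(W) only, which is W, so L
(2,6): →(2,5)(W) only, which is W, so L
(3,1): →(0,1)(W), (3,0)(W) — all W, so L
(3,3): →(0,3)(W), (3,2)(W) — all W, so L
(3,5): →(0,5)(W), (3,4)(W) — all W, so L
(4,1): →(1,1)(W), (4,0)(W) — all W, so L
(4,3): →(1,3)(W), (4,2)(W) — all W, so L
(4,5): →(1,5)(W), (4,4)(W) — all W, so L
(5,1): →(2,1)(W), (5,0)(W) — all W, so L
(5,3): →(2,3)(W), (5,2)(W) — all W, so L
(5,5): →(2,5)(W), (5,4)(W) — all W, so L
Every other cell has at least one move into one of the L cells above, so it is W.
L cells per row: a=0: 4, a=1: 4, a=2: 4, a=3: 3, a=4: 3, a=5: 3; total 21.

21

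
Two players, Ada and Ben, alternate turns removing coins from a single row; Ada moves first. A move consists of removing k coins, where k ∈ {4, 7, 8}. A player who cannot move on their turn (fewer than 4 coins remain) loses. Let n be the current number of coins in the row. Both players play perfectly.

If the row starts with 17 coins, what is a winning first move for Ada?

Remove 4, leaving 13.

Label each position W (a win for the player to move) or L (a loss). A position with no legal move is L; any other position is W exactly when some move reaches an L, and L when every move reaches a W.
n=0: no move → L
n=1: no move → L
n=2: no move → L
n=3: no move → L
n=4: can move to 0, which is L ⇒ W
n=5: can move to 1, which is L ⇒ W
n=6: can move to 2, which is L ⇒ W
n=7: can move to 3, which is L ⇒ W
n=8: can move to 1, which is L ⇒ W
n=9: can move to 2, which is L ⇒ W
n=10: can move to 3, which is L ⇒ W
n=11: can move to 3, which is L ⇒ W
n=12: moves to 8(W), 5(W), 4(W); every one is W ⇒ L
n=13: moves to 9(W), 6(W), 5(W); every one is W ⇒ L
n=14: moves to 10(W), 7(W), 6(W); every one is W ⇒ L
n=15: moves to 11(W), 8(W), 7(W); every one is W ⇒ L
n=16: can move to 12, which is L ⇒ W
n=17: can move to 13, which is L ⇒ W
From 17, the L positions reachable in one move are: 13.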